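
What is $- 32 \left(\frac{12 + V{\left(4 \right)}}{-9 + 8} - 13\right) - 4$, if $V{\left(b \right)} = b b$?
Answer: $1308$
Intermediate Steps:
$V{\left(b \right)} = b^{2}$
$- 32 \left(\frac{12 + V{\left(4 \right)}}{-9 + 8} - 13\right) - 4 = - 32 \left(\frac{12 + 4^{2}}{-9 + 8} - 13\right) - 4 = - 32 \left(\frac{12 + 16}{-1} - 13\right) - 4 = - 32 \left(28 \left(-1\right) - 13\right) - 4 = - 32 \left(-28 - 13\right) - 4 = \left(-32\right) \left(-41\right) - 4 = 1312 - 4 = 1308$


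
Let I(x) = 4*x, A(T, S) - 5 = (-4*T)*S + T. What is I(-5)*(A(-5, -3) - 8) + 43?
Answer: 1403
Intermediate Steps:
A(T, S) = 5 + T - 4*S*T (A(T, S) = 5 + ((-4*T)*S + T) = 5 + (-4*S*T + T) = 5 + (T - 4*S*T) = 5 + T - 4*S*T)
I(-5)*(A(-5, -3) - 8) + 43 = (4*(-5))*((5 - 5 - 4*(-3)*(-5)) - 8) + 43 = -20*((5 - 5 - 60) - 8) + 43 = -20*(-60 - 8) + 43 = -20*(-68) + 43 = 1360 + 43 = 1403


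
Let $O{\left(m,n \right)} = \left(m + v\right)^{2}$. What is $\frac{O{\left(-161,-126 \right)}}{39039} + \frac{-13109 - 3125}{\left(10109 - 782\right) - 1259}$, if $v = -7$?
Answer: $- \frac{9667807}{7499206} \approx -1.2892$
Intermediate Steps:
$O{\left(m,n \right)} = \left(-7 + m\right)^{2}$ ($O{\left(m,n \right)} = \left(m - 7\right)^{2} = \left(-7 + m\right)^{2}$)
$\frac{O{\left(-161,-126 \right)}}{39039} + \frac{-13109 - 3125}{\left(10109 - 782\right) - 1259} = \frac{\left(-7 - 161\right)^{2}}{39039} + \frac{-13109 - 3125}{\left(10109 - 782\right) - 1259} = \left(-168\right)^{2} \cdot \frac{1}{39039} - \frac{16234}{9327 - 1259} = 28224 \cdot \frac{1}{39039} - \frac{16234}{8068} = \frac{1344}{1859} - \frac{8117}{4034} = - \frac{9667807}{7499206}$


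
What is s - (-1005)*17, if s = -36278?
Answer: -19193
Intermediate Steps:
s - (-1005)*17 = -36278 - (-1005)*17 = -36278 - 1*(-17085) = -36278 + 17085 = -19193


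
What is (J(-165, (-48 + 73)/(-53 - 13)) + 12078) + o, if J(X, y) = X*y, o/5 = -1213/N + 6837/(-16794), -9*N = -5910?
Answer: 13376185867/1102806 ≈ 12129.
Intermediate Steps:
N = 1970/3 (N = -⅑*(-5910) = 1970/3 ≈ 656.67)
o = -6215188/551403 (o = 5*(-1213/1970/3 + 6837/(-16794)) = 5*(-1213*3/1970 + 6837*(-1/16794)) = 5*(-3639/1970 - 2279/5598) = 5*(-6215188/2757015) = -6215188/551403 ≈ -11.272)
(J(-165, (-48 + 73)/(-53 - 13)) + 12078) + o = (-165*(-48 + 73)/(-53 - 13) + 12078) - 6215188/551403 = (-4125/(-66) + 12078) - 6215188/551403 = (-4125*(-1)/66 + 12078) - 6215188/551403 = (-165*(-25/66) + 12078) - 6215188/551403 = (125/2 + 12078) - 6215188/551403 = 24281/2 - 6215188/551403 = 13376185867/1102806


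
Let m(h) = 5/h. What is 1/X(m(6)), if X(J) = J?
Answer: 6/5 ≈ 1.2000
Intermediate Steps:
1/X(m(6)) = 1/(5/6) = 1/(5*(⅙)) = 1/(⅚) = 6/5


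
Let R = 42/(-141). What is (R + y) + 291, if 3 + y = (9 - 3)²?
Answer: 15214/47 ≈ 323.70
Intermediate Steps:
R = -14/47 (R = 42*(-1/141) = -14/47 ≈ -0.29787)
y = 33 (y = -3 + (9 - 3)² = -3 + 6² = -3 + 36 = 33)
(R + y) + 291 = (-14/47 + 33) + 291 = 1537/47 + 291 = 15214/47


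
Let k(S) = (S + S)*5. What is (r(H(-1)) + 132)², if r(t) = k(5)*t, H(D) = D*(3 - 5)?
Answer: 53824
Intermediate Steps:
k(S) = 10*S (k(S) = (2*S)*5 = 10*S)
H(D) = -2*D (H(D) = D*(-2) = -2*D)
r(t) = 50*t (r(t) = (10*5)*t = 50*t)
(r(H(-1)) + 132)² = (50*(-2*(-1)) + 132)² = (50*2 + 132)² = (100 + 132)² = 232² = 53824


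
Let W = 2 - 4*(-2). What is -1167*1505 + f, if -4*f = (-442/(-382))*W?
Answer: -670921075/382 ≈ -1.7563e+6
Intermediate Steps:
W = 10 (W = 2 + 8 = 10)
f = -1105/382 (f = -(-442/(-382))*10/4 = -(-442*(-1/382))*10/4 = -221*10/764 = -1/4*2210/191 = -1105/382 ≈ -2.8927)
-1167*1505 + f = -1167*1505 - 1105/382 = -1756335 - 1105/382 = -670921075/382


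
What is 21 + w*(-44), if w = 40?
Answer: -1739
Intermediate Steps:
21 + w*(-44) = 21 + 40*(-44) = 21 - 1760 = -1739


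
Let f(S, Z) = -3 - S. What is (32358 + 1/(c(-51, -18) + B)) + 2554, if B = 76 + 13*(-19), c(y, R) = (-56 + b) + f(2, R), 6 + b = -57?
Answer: 10299039/295 ≈ 34912.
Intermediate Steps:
b = -63 (b = -6 - 57 = -63)
c(y, R) = -124 (c(y, R) = (-56 - 63) + (-3 - 1*2) = -119 + (-3 - 2) = -119 - 5 = -124)
B = -171 (B = 76 - 247 = -171)
(32358 + 1/(c(-51, -18) + B)) + 2554 = (32358 + 1/(-124 - 171)) + 2554 = (32358 + 1/(-295)) + 2554 = (32358 - 1/295) + 2554 = 9545609/295 + 2554 = 10299039/295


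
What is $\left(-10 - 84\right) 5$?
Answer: $-470$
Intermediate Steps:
$\left(-10 - 84\right) 5 = \left(-94\right) 5 = -470$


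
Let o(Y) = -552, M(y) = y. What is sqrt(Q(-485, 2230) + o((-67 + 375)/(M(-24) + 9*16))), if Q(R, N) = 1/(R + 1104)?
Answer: I*sqrt(211504253)/619 ≈ 23.495*I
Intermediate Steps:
Q(R, N) = 1/(1104 + R)
sqrt(Q(-485, 2230) + o((-67 + 375)/(M(-24) + 9*16))) = sqrt(1/(1104 - 485) - 552) = sqrt(1/619 - 552) = sqrt(-341687/619) = I*sqrt(211504253)/619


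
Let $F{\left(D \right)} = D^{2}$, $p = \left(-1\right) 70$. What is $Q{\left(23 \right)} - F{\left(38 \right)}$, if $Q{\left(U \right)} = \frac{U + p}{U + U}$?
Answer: $- \frac{66471}{46} \approx -1445.0$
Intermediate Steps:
$p = -70$
$Q{\left(U \right)} = \frac{-70 + U}{2 U}$ ($Q{\left(U \right)} = \frac{U - 70}{U + U} = \frac{-70 + U}{2 U}$)
$Q{\left(23 \right)} - F{\left(38 \right)} = \frac{-70 + 23}{2 \cdot 23} - 38^{2} = \frac{1}{2} \cdot \frac{1}{23} \left(-47\right) - 1444 = - \frac{47}{46} - 1444 = - \frac{66471}{46}$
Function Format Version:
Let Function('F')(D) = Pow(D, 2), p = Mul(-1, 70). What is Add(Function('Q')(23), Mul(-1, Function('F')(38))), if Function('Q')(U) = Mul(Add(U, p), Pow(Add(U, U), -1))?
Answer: Rational(-66471, 46) ≈ -1445.0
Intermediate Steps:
p = -70
Function('Q')(U) = Mul(Rational(1, 2), Pow(U, -1), Add(-70, U)) (Function('Q')(U) = Mul(Add(U, -70), Pow(Add(U, U), -1)) = Mul(Add(-70, U), Pow(Mul(2, U), -1)) = Mul(Add(-70, U), Mul(Rational(1, 2), Pow(U, -1))) = Mul(Rational(1, 2), Pow(U, -1), Add(-70, U)))
Add(Function('Q')(23), Mul(-1, Function('F')(38))) = Add(Mul(Rational(1, 2), Pow(23, -1), Add(-70, 23)), Mul(-1, Pow(38, 2))) = Add(Mul(Rational(1, 2), Rational(1, 23), -47), Mul(-1, 1444)) = Add(Rational(-47, 46), -1444) = Rational(-66471, 46)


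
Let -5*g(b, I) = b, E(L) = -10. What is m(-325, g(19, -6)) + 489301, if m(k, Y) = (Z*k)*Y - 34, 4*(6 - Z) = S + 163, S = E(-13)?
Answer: 1797753/4 ≈ 4.4944e+5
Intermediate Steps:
S = -10
g(b, I) = -b/5
Z = -129/4 (Z = 6 - (-10 + 163)/4 = 6 - 1/4*153 = 6 - 153/4 = -129/4 ≈ -32.250)
m(k, Y) = -34 - 129*Y*k/4 (m(k, Y) = (-129*k/4)*Y - 34 = -129*Y*k/4 - 34 = -34 - 129*Y*k/4)
m(-325, g(19, -6)) + 489301 = (-34 - 129/4*(-1/5*19)*(-325)) + 489301 = (-34 - 129/4*(-19/5)*(-325)) + 489301 = (-34 - 159315/4) + 489301 = -159451/4 + 489301 = 1797753/4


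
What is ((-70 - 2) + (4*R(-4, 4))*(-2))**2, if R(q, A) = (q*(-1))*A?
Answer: 40000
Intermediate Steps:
R(q, A) = -A*q (R(q, A) = (-q)*A = -A*q)
((-70 - 2) + (4*R(-4, 4))*(-2))**2 = ((-70 - 2) + (4*(-1*4*(-4)))*(-2))**2 = (-72 + (4*16)*(-2))**2 = (-72 + 64*(-2))**2 = (-72 - 128)**2 = (-200)**2 = 40000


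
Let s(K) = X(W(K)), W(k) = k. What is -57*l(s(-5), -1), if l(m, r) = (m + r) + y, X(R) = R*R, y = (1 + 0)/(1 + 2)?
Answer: -1387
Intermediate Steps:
y = ⅓ (y = 1/3 = 1*(⅓) = ⅓ ≈ 0.33333)
X(R) = R²
s(K) = K²
l(m, r) = ⅓ + m + r (l(m, r) = (m + r) + ⅓ = ⅓ + m + r)
-57*l(s(-5), -1) = -57*(⅓ + (-5)² - 1) = -57*(⅓ + 25 - 1) = -57*73/3 = -1387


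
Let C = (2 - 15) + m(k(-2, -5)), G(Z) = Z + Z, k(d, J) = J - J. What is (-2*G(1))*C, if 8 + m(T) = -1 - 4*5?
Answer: 168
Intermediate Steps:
k(d, J) = 0
m(T) = -29 (m(T) = -8 + (-1 - 4*5) = -8 + (-1 - 20) = -8 - 21 = -29)
G(Z) = 2*Z
C = -42 (C = (2 - 15) - 29 = -13 - 29 = -42)
(-2*G(1))*C = -4*(-42) = 168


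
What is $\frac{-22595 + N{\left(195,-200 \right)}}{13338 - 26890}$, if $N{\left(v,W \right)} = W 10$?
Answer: $\frac{24595}{13552} \approx 1.8149$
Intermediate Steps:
$N{\left(v,W \right)} = 10 W$
$\frac{-22595 + N{\left(195,-200 \right)}}{13338 - 26890} = \frac{-22595 + 10 \left(-200\right)}{13338 - 26890} = \frac{-22595 - 2000}{-13552} = \left(-24595\right) \left(- \frac{1}{13552}\right) = \frac{24595}{13552}$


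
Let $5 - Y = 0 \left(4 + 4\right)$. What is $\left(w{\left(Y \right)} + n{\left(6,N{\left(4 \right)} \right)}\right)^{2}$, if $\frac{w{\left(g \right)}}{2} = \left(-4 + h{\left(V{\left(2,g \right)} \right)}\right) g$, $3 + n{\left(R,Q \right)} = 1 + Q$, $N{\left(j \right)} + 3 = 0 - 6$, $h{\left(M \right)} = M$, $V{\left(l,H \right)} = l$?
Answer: $961$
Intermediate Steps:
$N{\left(j \right)} = -9$ ($N{\left(j \right)} = -3 + \left(0 - 6\right) = -3 - 6 = -9$)
$n{\left(R,Q \right)} = -2 + Q$ ($n{\left(R,Q \right)} = -3 + \left(1 + Q\right) = -2 + Q$)
$Y = 5$ ($Y = 5 - 0 \left(4 + 4\right) = 5 - 0 \cdot 8 = 5 - 0 = 5 + 0 = 5$)
$w{\left(g \right)} = - 4 g$ ($w{\left(g \right)} = 2 \left(-4 + 2\right) g = 2 \left(- 2 g\right) = - 4 g$)
$\left(w{\left(Y \right)} + n{\left(6,N{\left(4 \right)} \right)}\right)^{2} = \left(\left(-4\right) 5 - 11\right)^{2} = \left(-20 - 11\right)^{2} = \left(-31\right)^{2} = 961$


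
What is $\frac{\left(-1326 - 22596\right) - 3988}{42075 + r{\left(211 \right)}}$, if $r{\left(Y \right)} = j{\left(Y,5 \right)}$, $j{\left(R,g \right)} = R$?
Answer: $- \frac{13955}{21143} \approx -0.66003$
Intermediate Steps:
$r{\left(Y \right)} = Y$
$\frac{\left(-1326 - 22596\right) - 3988}{42075 + r{\left(211 \right)}} = \frac{\left(-1326 - 22596\right) - 3988}{42075 + 211} = \frac{-23922 - 3988}{42286} = \left(-27910\right) \frac{1}{42286} = - \frac{13955}{21143}$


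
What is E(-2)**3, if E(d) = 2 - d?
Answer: 64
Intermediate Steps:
E(-2)**3 = (2 - 1*(-2))**3 = (2 + 2)**3 = 4**3 = 64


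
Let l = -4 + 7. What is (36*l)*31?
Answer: 3348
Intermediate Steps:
l = 3
(36*l)*31 = (36*3)*31 = 108*31 = 3348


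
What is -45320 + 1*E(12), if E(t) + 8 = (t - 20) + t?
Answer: -45324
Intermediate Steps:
E(t) = -28 + 2*t (E(t) = -8 + ((t - 20) + t) = -8 + ((-20 + t) + t) = -8 + (-20 + 2*t) = -28 + 2*t)
-45320 + 1*E(12) = -45320 + 1*(-28 + 2*12) = -45320 + 1*(-28 + 24) = -45320 + 1*(-4) = -45320 - 4 = -45324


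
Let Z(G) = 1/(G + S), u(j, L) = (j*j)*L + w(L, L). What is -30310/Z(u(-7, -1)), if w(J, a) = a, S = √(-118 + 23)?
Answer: 1515500 - 30310*I*√95 ≈ 1.5155e+6 - 2.9543e+5*I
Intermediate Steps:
S = I*√95 (S = √(-95) = I*√95 ≈ 9.7468*I)
u(j, L) = L + L*j² (u(j, L) = (j*j)*L + L = j²*L + L = L*j² + L = L + L*j²)
Z(G) = 1/(G + I*√95)
-30310/Z(u(-7, -1)) = -(-30310*(1 + (-7)²) + 30310*I*√95) = -(-30310*(1 + 49) + 30310*I*√95) = -(-1515500 + 30310*I*√95) = -30310*(-50 + I*√95) = 1515500 - 30310*I*√95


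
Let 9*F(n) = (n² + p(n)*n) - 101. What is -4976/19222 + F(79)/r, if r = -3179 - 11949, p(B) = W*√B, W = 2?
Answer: -99439429/327139218 - 79*√79/68076 ≈ -0.31428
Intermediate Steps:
p(B) = 2*√B
F(n) = -101/9 + n²/9 + 2*n^(3/2)/9 (F(n) = ((n² + (2*√n)*n) - 101)/9 = ((n² + 2*n^(3/2)) - 101)/9 = (-101 + n² + 2*n^(3/2))/9 = -101/9 + n²/9 + 2*n^(3/2)/9)
r = -15128
-4976/19222 + F(79)/r = -4976/19222 + (-101/9 + (⅑)*79² + 2*79^(3/2)/9)/(-15128) = -4976*1/19222 + (-101/9 + (⅑)*6241 + 2*(79*√79)/9)*(-1/15128) = -2488/9611 + (-101/9 + 6241/9 + 158*√79/9)*(-1/15128) = -2488/9611 + (6140/9 + 158*√79/9)*(-1/15128) = -2488/9611 + (-1535/34038 - 79*√79/68076) = -99439429/327139218 - 79*√79/68076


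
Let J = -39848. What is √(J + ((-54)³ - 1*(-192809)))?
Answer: I*√4503 ≈ 67.104*I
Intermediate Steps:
√(J + ((-54)³ - 1*(-192809))) = √(-39848 + ((-54)³ - 1*(-192809))) = √(-39848 + (-157464 + 192809)) = √(-39848 + 35345) = √(-4503) = I*√4503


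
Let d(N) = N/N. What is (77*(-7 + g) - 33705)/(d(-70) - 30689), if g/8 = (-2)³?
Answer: 1399/1096 ≈ 1.2765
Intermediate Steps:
d(N) = 1
g = -64 (g = 8*(-2)³ = 8*(-8) = -64)
(77*(-7 + g) - 33705)/(d(-70) - 30689) = (77*(-7 - 64) - 33705)/(1 - 30689) = (77*(-71) - 33705)/(-30688) = (-5467 - 33705)*(-1/30688) = -39172*(-1/30688) = 1399/1096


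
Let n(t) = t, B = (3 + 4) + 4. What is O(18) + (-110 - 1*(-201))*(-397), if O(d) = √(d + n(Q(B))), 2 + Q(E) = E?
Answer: -36127 + 3*√3 ≈ -36122.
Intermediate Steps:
B = 11 (B = 7 + 4 = 11)
Q(E) = -2 + E
O(d) = √(9 + d) (O(d) = √(d + (-2 + 11)) = √(d + 9) = √(9 + d))
O(18) + (-110 - 1*(-201))*(-397) = √(9 + 18) + (-110 - 1*(-201))*(-397) = √27 + (-110 + 201)*(-397) = 3*√3 + 91*(-397) = 3*√3 - 36127 = -36127 + 3*√3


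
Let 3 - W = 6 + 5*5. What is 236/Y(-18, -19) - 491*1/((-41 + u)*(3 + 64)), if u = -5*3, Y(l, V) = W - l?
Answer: -440281/18760 ≈ -23.469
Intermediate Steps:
W = -28 (W = 3 - (6 + 5*5) = 3 - (6 + 25) = 3 - 1*31 = 3 - 31 = -28)
Y(l, V) = -28 - l
u = -15
236/Y(-18, -19) - 491*1/((-41 + u)*(3 + 64)) = 236/(-28 - 1*(-18)) - 491*1/((-41 - 15)*(3 + 64)) = 236/(-28 + 18) - 491/(67*(-56)) = 236/(-10) - 491/(-3752) = 236*(-1/10) - 491*(-1/3752) = -118/5 + 491/3752 = -440281/18760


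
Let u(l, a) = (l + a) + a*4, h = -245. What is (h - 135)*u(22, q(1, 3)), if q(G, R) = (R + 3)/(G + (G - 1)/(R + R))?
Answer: -19760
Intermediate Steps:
q(G, R) = (3 + R)/(G + (-1 + G)/(2*R)) (q(G, R) = (3 + R)/(G + (-1 + G)/((2*R))) = (3 + R)/(G + (-1 + G)*(1/(2*R))) = (3 + R)/(G + (-1 + G)/(2*R)))
u(l, a) = l + 5*a (u(l, a) = (a + l) + 4*a = l + 5*a)
(h - 135)*u(22, q(1, 3)) = (-245 - 135)*(22 + 5*(2*3*(3 + 3)/(-1 + 1 + 2*1*3))) = -380*(22 + 5*(2*3*6/(-1 + 1 + 6))) = -380*(22 + 5*(2*3*6/6)) = -380*(22 + 5*(2*3*(1/6)*6)) = -380*(22 + 5*6) = -380*(22 + 30) = -380*52 = -19760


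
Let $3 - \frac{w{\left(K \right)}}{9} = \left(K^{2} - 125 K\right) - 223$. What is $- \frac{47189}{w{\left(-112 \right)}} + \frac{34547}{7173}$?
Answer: $\frac{946817579}{188779014} \approx 5.0155$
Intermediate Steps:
$w{\left(K \right)} = 2034 - 9 K^{2} + 1125 K$ ($w{\left(K \right)} = 27 - 9 \left(\left(K^{2} - 125 K\right) - 223\right) = 27 - 9 \left(-223 + K^{2} - 125 K\right) = 27 + \left(2007 - 9 K^{2} + 1125 K\right) = 2034 - 9 K^{2} + 1125 K$)
$- \frac{47189}{w{\left(-112 \right)}} + \frac{34547}{7173} = - \frac{47189}{2034 - 9 \left(-112\right)^{2} + 1125 \left(-112\right)} + \frac{34547}{7173} = - \frac{47189}{2034 - 112896 - 126000} + 34547 \cdot \frac{1}{7173} = - \frac{47189}{2034 - 112896 - 126000} + \frac{34547}{7173} = - \frac{47189}{-236862} + \frac{34547}{7173} = \left(-47189\right) \left(- \frac{1}{236862}\right) + \frac{34547}{7173} = \frac{47189}{236862} + \frac{34547}{7173} = \frac{946817579}{188779014}$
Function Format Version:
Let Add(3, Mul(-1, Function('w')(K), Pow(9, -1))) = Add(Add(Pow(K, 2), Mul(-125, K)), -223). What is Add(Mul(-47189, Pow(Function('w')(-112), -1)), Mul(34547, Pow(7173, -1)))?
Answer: Rational(946817579, 188779014) ≈ 5.0155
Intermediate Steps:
Function('w')(K) = Add(2034, Mul(-9, Pow(K, 2)), Mul(1125, K)) (Function('w')(K) = Add(27, Mul(-9, Add(Add(Pow(K, 2), Mul(-125, K)), -223))) = Add(27, Mul(-9, Add(-223, Pow(K, 2), Mul(-125, K)))) = Add(27, Add(2007, Mul(-9, Pow(K, 2)), Mul(1125, K))) = Add(2034, Mul(-9, Pow(K, 2)), Mul(1125, K)))
Add(Mul(-47189, Pow(Function('w')(-112), -1)), Mul(34547, Pow(7173, -1))) = Add(Mul(-47189, Pow(Add(2034, Mul(-9, Pow(-112, 2)), Mul(1125, -112)), -1)), Mul(34547, Pow(7173, -1))) = Add(Mul(-47189, Pow(Add(2034, Mul(-9, 12544), -126000), -1)), Mul(34547, Rational(1, 7173))) = Add(Mul(-47189, Pow(Add(2034, -112896, -126000), -1)), Rational(34547, 7173)) = Add(Mul(-47189, Pow(-236862, -1)), Rational(34547, 7173)) = Add(Mul(-47189, Rational(-1, 236862)), Rational(34547, 7173)) = Add(Rational(47189, 236862), Rational(34547, 7173)) = Rational(946817579, 188779014)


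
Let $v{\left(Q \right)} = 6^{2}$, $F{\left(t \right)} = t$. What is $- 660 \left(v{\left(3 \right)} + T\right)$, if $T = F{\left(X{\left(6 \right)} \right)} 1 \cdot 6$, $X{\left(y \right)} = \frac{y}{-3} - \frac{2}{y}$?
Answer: $-14520$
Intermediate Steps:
$X{\left(y \right)} = - \frac{2}{y} - \frac{y}{3}$ ($X{\left(y \right)} = y \left(- \frac{1}{3}\right) - \frac{2}{y} = - \frac{y}{3} - \frac{2}{y} = - \frac{2}{y} - \frac{y}{3}$)
$T = -14$ ($T = \left(- \frac{2}{6} - 2\right) 1 \cdot 6 = \left(\left(-2\right) \frac{1}{6} - 2\right) 6 = \left(- \frac{1}{3} - 2\right) 6 = \left(- \frac{7}{3}\right) 6 = -14$)
$v{\left(Q \right)} = 36$
$- 660 \left(v{\left(3 \right)} + T\right) = - 660 \left(36 - 14\right) = \left(-660\right) 22 = -14520$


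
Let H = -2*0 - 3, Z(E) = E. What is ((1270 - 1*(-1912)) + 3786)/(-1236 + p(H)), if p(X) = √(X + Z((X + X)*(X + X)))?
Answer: -2870816/509221 - 6968*√33/1527663 ≈ -5.6639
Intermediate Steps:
H = -3 (H = 0 - 3 = -3)
p(X) = √(X + 4*X²) (p(X) = √(X + (X + X)*(X + X)) = √(X + (2*X)*(2*X)) = √(X + 4*X²))
((1270 - 1*(-1912)) + 3786)/(-1236 + p(H)) = ((1270 - 1*(-1912)) + 3786)/(-1236 + √(-3*(1 + 4*(-3)))) = ((1270 + 1912) + 3786)/(-1236 + √(-3*(1 - 12))) = (3182 + 3786)/(-1236 + √(-3*(-11))) = 6968/(-1236 + √33)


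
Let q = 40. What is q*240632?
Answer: 9625280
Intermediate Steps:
q*240632 = 40*240632 = 9625280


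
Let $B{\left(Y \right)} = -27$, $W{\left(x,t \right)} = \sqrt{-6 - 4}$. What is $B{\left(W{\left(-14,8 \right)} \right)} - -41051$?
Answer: $41024$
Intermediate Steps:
$W{\left(x,t \right)} = i \sqrt{10}$ ($W{\left(x,t \right)} = \sqrt{-10} = i \sqrt{10}$)
$B{\left(W{\left(-14,8 \right)} \right)} - -41051 = -27 - -41051 = -27 + 41051 = 41024$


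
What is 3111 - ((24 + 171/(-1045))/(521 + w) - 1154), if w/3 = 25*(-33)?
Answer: 458360861/107470 ≈ 4265.0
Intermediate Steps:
w = -2475 (w = 3*(25*(-33)) = 3*(-825) = -2475)
3111 - ((24 + 171/(-1045))/(521 + w) - 1154) = 3111 - ((24 + 171/(-1045))/(521 - 2475) - 1154) = 3111 - ((24 + 171*(-1/1045))/(-1954) - 1154) = 3111 - ((24 - 9/55)*(-1/1954) - 1154) = 3111 - ((1311/55)*(-1/1954) - 1154) = 3111 - (-1311/107470 - 1154) = 3111 - 1*(-124021691/107470) = 3111 + 124021691/107470 = 458360861/107470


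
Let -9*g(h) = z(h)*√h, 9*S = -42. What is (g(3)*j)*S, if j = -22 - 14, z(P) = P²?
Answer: -168*√3 ≈ -290.98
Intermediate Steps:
S = -14/3 (S = (⅑)*(-42) = -14/3 ≈ -4.6667)
j = -36
g(h) = -h^(5/2)/9 (g(h) = -h²*√h/9 = -h^(5/2)/9)
(g(3)*j)*S = (-√3*(-36))*(-14/3) = (36*√3)*(-14/3) = -168*√3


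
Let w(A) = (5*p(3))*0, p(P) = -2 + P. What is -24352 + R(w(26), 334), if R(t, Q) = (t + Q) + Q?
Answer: -23684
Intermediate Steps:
w(A) = 0 (w(A) = (5*(-2 + 3))*0 = (5*1)*0 = 5*0 = 0)
R(t, Q) = t + 2*Q (R(t, Q) = (Q + t) + Q = t + 2*Q)
-24352 + R(w(26), 334) = -24352 + (0 + 2*334) = -24352 + (0 + 668) = -24352 + 668 = -23684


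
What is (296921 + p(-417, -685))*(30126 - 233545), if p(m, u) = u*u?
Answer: -155848653174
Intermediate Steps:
p(m, u) = u**2
(296921 + p(-417, -685))*(30126 - 233545) = (296921 + (-685)**2)*(30126 - 233545) = (296921 + 469225)*(-203419) = 766146*(-203419) = -155848653174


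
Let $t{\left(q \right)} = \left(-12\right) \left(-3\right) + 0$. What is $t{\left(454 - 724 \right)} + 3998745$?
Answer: $3998781$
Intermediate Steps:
$t{\left(q \right)} = 36$ ($t{\left(q \right)} = 36 + 0 = 36$)
$t{\left(454 - 724 \right)} + 3998745 = 36 + 3998745 = 3998781$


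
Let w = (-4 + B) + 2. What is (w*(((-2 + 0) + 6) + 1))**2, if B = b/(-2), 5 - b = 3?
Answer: 225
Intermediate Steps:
b = 2 (b = 5 - 1*3 = 5 - 3 = 2)
B = -1 (B = 2/(-2) = 2*(-1/2) = -1)
w = -3 (w = (-4 - 1) + 2 = -5 + 2 = -3)
(w*(((-2 + 0) + 6) + 1))**2 = (-3*(((-2 + 0) + 6) + 1))**2 = (-3*((-2 + 6) + 1))**2 = (-3*(4 + 1))**2 = (-3*5)**2 = (-15)**2 = 225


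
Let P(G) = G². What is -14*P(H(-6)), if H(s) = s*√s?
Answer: 3024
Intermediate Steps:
H(s) = s^(3/2)
-14*P(H(-6)) = -14*((-6)^(3/2))² = -14*(-6*I*√6)² = -14*(-216) = 3024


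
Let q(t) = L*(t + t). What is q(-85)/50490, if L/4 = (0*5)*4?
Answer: 0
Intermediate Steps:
L = 0 (L = 4*((0*5)*4) = 4*(0*4) = 4*0 = 0)
q(t) = 0 (q(t) = 0*(t + t) = 0*(2*t) = 0)
q(-85)/50490 = 0/50490 = 0*(1/50490) = 0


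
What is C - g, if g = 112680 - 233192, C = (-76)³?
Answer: -318464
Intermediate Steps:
C = -438976
g = -120512
C - g = -438976 - 1*(-120512) = -438976 + 120512 = -318464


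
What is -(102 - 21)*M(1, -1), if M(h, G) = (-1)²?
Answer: -81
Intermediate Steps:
M(h, G) = 1
-(102 - 21)*M(1, -1) = -(102 - 21) = -81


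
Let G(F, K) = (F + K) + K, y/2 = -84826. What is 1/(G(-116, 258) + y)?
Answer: -1/169252 ≈ -5.9083e-6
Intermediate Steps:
y = -169652 (y = 2*(-84826) = -169652)
G(F, K) = F + 2*K
1/(G(-116, 258) + y) = 1/((-116 + 2*258) - 169652) = 1/((-116 + 516) - 169652) = 1/(400 - 169652) = 1/(-169252) = -1/169252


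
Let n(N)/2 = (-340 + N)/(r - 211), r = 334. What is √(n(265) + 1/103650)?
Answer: I*√880945475574/849930 ≈ 1.1043*I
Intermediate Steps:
n(N) = -680/123 + 2*N/123 (n(N) = 2*((-340 + N)/(334 - 211)) = 2*((-340 + N)/123) = 2*((-340 + N)*(1/123)) = 2*(-340/123 + N/123) = -680/123 + 2*N/123)
√(n(265) + 1/103650) = √((-680/123 + (2/123)*265) + 1/103650) = √((-680/123 + 530/123) + 1/103650) = √(-50/41 + 1/103650) = √(-5182459/4249650) = I*√880945475574/849930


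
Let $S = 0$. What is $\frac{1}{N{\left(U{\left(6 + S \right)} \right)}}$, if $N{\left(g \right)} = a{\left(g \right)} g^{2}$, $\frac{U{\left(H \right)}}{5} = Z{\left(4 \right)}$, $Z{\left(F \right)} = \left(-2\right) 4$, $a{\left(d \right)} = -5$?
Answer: $- \frac{1}{8000} \approx -0.000125$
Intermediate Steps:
$Z{\left(F \right)} = -8$
$U{\left(H \right)} = -40$ ($U{\left(H \right)} = 5 \left(-8\right) = -40$)
$N{\left(g \right)} = - 5 g^{2}$
$\frac{1}{N{\left(U{\left(6 + S \right)} \right)}} = \frac{1}{\left(-5\right) \left(-40\right)^{2}} = \frac{1}{\left(-5\right) 1600} = \frac{1}{-8000} = - \frac{1}{8000}$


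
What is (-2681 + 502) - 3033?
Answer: -5212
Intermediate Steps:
(-2681 + 502) - 3033 = -2179 - 3033 = -5212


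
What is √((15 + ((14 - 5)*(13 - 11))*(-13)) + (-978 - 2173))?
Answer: I*√3370 ≈ 58.052*I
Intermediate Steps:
√((15 + ((14 - 5)*(13 - 11))*(-13)) + (-978 - 2173)) = √((15 + (9*2)*(-13)) - 3151) = √((15 + 18*(-13)) - 3151) = √((15 - 234) - 3151) = √(-219 - 3151) = √(-3370) = I*√3370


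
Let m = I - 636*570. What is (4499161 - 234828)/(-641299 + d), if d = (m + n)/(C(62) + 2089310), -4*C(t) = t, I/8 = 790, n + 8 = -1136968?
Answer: -17818894966137/2679727933463 ≈ -6.6495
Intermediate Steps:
n = -1136976 (n = -8 - 1136968 = -1136976)
I = 6320 (I = 8*790 = 6320)
m = -356200 (m = 6320 - 636*570 = 6320 - 362520 = -356200)
C(t) = -t/4
d = -2986352/4178589 (d = (-356200 - 1136976)/(-¼*62 + 2089310) = -1493176/(-31/2 + 2089310) = -1493176/4178589/2 = -1493176*2/4178589 = -2986352/4178589 ≈ -0.71468)
(4499161 - 234828)/(-641299 + d) = (4499161 - 234828)/(-641299 - 2986352/4178589) = 4264333/(-2679727933463/4178589) = 4264333*(-4178589/2679727933463) = -17818894966137/2679727933463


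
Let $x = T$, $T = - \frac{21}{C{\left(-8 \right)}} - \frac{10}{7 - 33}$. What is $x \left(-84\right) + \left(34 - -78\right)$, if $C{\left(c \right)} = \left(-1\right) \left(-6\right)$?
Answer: $\frac{4858}{13} \approx 373.69$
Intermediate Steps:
$C{\left(c \right)} = 6$
$T = - \frac{81}{26}$ ($T = - \frac{21}{6} - \frac{10}{7 - 33} = \left(-21\right) \frac{1}{6} - \frac{10}{7 - 33} = - \frac{7}{2} - \frac{10}{-26} = - \frac{7}{2} - - \frac{5}{13} = - \frac{7}{2} + \frac{5}{13} = - \frac{81}{26} \approx -3.1154$)
$x = - \frac{81}{26} \approx -3.1154$
$x \left(-84\right) + \left(34 - -78\right) = \left(- \frac{81}{26}\right) \left(-84\right) + \left(34 - -78\right) = \frac{3402}{13} + \left(34 + 78\right) = \frac{3402}{13} + 112 = \frac{4858}{13}$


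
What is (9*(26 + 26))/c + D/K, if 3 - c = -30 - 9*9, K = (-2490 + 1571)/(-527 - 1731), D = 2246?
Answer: 96429574/17461 ≈ 5522.6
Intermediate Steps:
K = 919/2258 (K = -919/(-2258) = -919*(-1/2258) = 919/2258 ≈ 0.40700)
c = 114 (c = 3 - (-30 - 9*9) = 3 - (-30 - 81) = 3 - 1*(-111) = 3 + 111 = 114)
(9*(26 + 26))/c + D/K = (9*(26 + 26))/114 + 2246/(919/2258) = (9*52)*(1/114) + 2246*(2258/919) = 468*(1/114) + 5071468/919 = 78/19 + 5071468/919 = 96429574/17461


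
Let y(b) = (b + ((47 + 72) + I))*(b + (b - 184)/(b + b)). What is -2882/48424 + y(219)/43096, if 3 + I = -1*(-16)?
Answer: 65690144593/38085572848 ≈ 1.7248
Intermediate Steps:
I = 13 (I = -3 - 1*(-16) = -3 + 16 = 13)
y(b) = (132 + b)*(b + (-184 + b)/(2*b)) (y(b) = (b + ((47 + 72) + 13))*(b + (b - 184)/(b + b)) = (b + (119 + 13))*(b + (-184 + b)/((2*b))) = (b + 132)*(b + (-184 + b)*(1/(2*b))) = (132 + b)*(b + (-184 + b)/(2*b)))
-2882/48424 + y(219)/43096 = -2882/48424 + (-26 + 219² - 12144/219 + (265/2)*219)/43096 = -2882*1/48424 + (-26 + 47961 - 12144*1/219 + 58035/2)*(1/43096) = -1441/24212 + (-26 + 47961 - 4048/73 + 58035/2)*(1/43096) = -1441/24212 + (11226969/146)*(1/43096) = -1441/24212 + 11226969/6292016 = 65690144593/38085572848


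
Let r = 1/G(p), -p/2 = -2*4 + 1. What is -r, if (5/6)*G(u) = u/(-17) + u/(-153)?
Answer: 51/56 ≈ 0.91071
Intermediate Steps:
p = 14 (p = -2*(-2*4 + 1) = -2*(-8 + 1) = -2*(-7) = 14)
G(u) = -4*u/51 (G(u) = 6*(u/(-17) + u/(-153))/5 = 6*(u*(-1/17) + u*(-1/153))/5 = 6*(-u/17 - u/153)/5 = 6*(-10*u/153)/5 = -4*u/51)
r = -51/56 (r = 1/(-4/51*14) = 1/(-56/51) = -51/56 ≈ -0.91071)
-r = -1*(-51/56) = 51/56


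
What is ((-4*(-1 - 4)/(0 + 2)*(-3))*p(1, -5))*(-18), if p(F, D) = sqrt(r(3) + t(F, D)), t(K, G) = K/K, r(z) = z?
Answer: 1080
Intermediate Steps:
t(K, G) = 1
p(F, D) = 2 (p(F, D) = sqrt(3 + 1) = sqrt(4) = 2)
((-4*(-1 - 4)/(0 + 2)*(-3))*p(1, -5))*(-18) = ((-4*(-1 - 4)/(0 + 2)*(-3))*2)*(-18) = ((-(-20)/2*(-3))*2)*(-18) = ((-4*(-5/2)*(-3))*2)*(-18) = ((10*(-3))*2)*(-18) = -30*2*(-18) = -60*(-18) = 1080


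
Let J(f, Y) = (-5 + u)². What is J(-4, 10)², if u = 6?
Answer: 1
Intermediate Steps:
J(f, Y) = 1 (J(f, Y) = (-5 + 6)² = 1² = 1)
J(-4, 10)² = 1² = 1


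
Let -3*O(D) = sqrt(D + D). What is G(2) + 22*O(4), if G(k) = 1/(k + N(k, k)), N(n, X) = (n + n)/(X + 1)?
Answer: 3/10 - 44*sqrt(2)/3 ≈ -20.442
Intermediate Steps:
O(D) = -sqrt(2)*sqrt(D)/3 (O(D) = -sqrt(D + D)/3 = -sqrt(2)*sqrt(D)/3)
N(n, X) = 2*n/(1 + X) (N(n, X) = (2*n)/(1 + X) = 2*n/(1 + X))
G(k) = 1/(k + 2*k/(1 + k))
G(2) + 22*O(4) = (1 + 2)/(2*(3 + 2)) + 22*(-sqrt(2)*sqrt(4)/3) = (1/2)*3/5 + 22*(-1/3*sqrt(2)*2) = (1/2)*(1/5)*3 + 22*(-2*sqrt(2)/3) = 3/10 - 44*sqrt(2)/3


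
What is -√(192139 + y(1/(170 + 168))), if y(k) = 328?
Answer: -√192467 ≈ -438.71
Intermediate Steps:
-√(192139 + y(1/(170 + 168))) = -√(192139 + 328) = -√192467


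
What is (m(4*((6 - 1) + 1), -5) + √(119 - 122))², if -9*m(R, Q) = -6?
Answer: -23/9 + 4*I*√3/3 ≈ -2.5556 + 2.3094*I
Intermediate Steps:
m(R, Q) = ⅔ (m(R, Q) = -⅑*(-6) = ⅔)
(m(4*((6 - 1) + 1), -5) + √(119 - 122))² = (⅔ + √(119 - 122))² = (⅔ + √(-3))² = (⅔ + I*√3)²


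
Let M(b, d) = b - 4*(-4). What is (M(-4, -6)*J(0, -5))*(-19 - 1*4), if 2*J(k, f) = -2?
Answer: 276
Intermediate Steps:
J(k, f) = -1 (J(k, f) = (½)*(-2) = -1)
M(b, d) = 16 + b (M(b, d) = b + 16 = 16 + b)
(M(-4, -6)*J(0, -5))*(-19 - 1*4) = ((16 - 4)*(-1))*(-19 - 1*4) = (12*(-1))*(-19 - 4) = -12*(-23) = 276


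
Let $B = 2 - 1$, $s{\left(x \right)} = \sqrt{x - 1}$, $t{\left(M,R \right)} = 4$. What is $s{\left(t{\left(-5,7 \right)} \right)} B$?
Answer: $\sqrt{3} \approx 1.732$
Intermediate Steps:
$s{\left(x \right)} = \sqrt{-1 + x}$
$B = 1$
$s{\left(t{\left(-5,7 \right)} \right)} B = \sqrt{-1 + 4} \cdot 1 = \sqrt{3} \cdot 1 = \sqrt{3}$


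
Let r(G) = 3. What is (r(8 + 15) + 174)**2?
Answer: 31329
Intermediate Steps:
(r(8 + 15) + 174)**2 = (3 + 174)**2 = 177**2 = 31329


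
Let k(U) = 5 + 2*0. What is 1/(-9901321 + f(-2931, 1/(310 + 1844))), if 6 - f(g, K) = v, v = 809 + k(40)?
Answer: -1/9902129 ≈ -1.0099e-7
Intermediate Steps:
k(U) = 5 (k(U) = 5 + 0 = 5)
v = 814 (v = 809 + 5 = 814)
f(g, K) = -808 (f(g, K) = 6 - 1*814 = 6 - 814 = -808)
1/(-9901321 + f(-2931, 1/(310 + 1844))) = 1/(-9901321 - 808) = 1/(-9902129) = -1/9902129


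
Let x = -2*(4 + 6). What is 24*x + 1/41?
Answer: -19679/41 ≈ -479.98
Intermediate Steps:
x = -20 (x = -2*10 = -20)
24*x + 1/41 = 24*(-20) + 1/41 = -480 + 1/41 = -19679/41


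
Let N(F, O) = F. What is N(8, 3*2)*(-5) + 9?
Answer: -31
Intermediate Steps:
N(8, 3*2)*(-5) + 9 = 8*(-5) + 9 = -40 + 9 = -31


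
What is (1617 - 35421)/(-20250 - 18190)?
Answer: 8451/9610 ≈ 0.87940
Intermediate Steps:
(1617 - 35421)/(-20250 - 18190) = -33804/(-38440) = -33804*(-1/38440) = 8451/9610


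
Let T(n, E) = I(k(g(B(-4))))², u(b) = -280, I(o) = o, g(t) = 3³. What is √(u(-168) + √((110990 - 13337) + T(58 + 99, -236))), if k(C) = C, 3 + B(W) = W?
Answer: √(-280 + √98382) ≈ 5.8016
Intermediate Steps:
B(W) = -3 + W
g(t) = 27
T(n, E) = 729 (T(n, E) = 27² = 729)
√(u(-168) + √((110990 - 13337) + T(58 + 99, -236))) = √(-280 + √((110990 - 13337) + 729)) = √(-280 + √(97653 + 729)) = √(-280 + √98382)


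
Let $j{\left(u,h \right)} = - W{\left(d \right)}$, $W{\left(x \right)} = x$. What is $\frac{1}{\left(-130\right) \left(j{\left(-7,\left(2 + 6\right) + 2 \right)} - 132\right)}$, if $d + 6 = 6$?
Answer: $\frac{1}{17160} \approx 5.8275 \cdot 10^{-5}$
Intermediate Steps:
$d = 0$ ($d = -6 + 6 = 0$)
$j{\left(u,h \right)} = 0$ ($j{\left(u,h \right)} = \left(-1\right) 0 = 0$)
$\frac{1}{\left(-130\right) \left(j{\left(-7,\left(2 + 6\right) + 2 \right)} - 132\right)} = \frac{1}{\left(-130\right) \left(0 - 132\right)} = \frac{1}{\left(-130\right) \left(-132\right)} = \frac{1}{17160}$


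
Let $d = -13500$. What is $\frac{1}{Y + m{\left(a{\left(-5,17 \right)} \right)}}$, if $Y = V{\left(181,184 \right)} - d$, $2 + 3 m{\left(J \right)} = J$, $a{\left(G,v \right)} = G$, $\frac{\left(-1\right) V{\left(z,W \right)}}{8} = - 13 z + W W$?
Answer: $- \frac{3}{715579} \approx -4.1924 \cdot 10^{-6}$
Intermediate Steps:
$V{\left(z,W \right)} = - 8 W^{2} + 104 z$ ($V{\left(z,W \right)} = - 8 \left(- 13 z + W W\right) = - 8 \left(- 13 z + W^{2}\right) = - 8 \left(W^{2} - 13 z\right) = - 8 W^{2} + 104 z$)
$m{\left(J \right)} = - \frac{2}{3} + \frac{J}{3}$
$Y = -238524$ ($Y = \left(- 8 \cdot 184^{2} + 104 \cdot 181\right) - -13500 = \left(\left(-8\right) 33856 + 18824\right) + 13500 = \left(-270848 + 18824\right) + 13500 = -252024 + 13500 = -238524$)
$\frac{1}{Y + m{\left(a{\left(-5,17 \right)} \right)}} = \frac{1}{-238524 + \left(- \frac{2}{3} + \frac{1}{3} \left(-5\right)\right)} = \frac{1}{-238524 - \frac{7}{3}} = \frac{1}{- \frac{715579}{3}} = - \frac{3}{715579}$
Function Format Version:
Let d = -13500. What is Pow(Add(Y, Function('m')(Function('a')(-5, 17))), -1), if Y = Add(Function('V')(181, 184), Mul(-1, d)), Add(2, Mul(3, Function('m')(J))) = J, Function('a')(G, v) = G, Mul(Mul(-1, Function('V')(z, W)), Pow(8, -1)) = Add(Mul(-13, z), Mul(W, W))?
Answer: Rational(-3, 715579) ≈ -4.1924e-6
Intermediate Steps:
Function('V')(z, W) = Add(Mul(-8, Pow(W, 2)), Mul(104, z)) (Function('V')(z, W) = Mul(-8, Add(Mul(-13, z), Mul(W, W))) = Mul(-8, Add(Mul(-13, z), Pow(W, 2))) = Mul(-8, Add(Pow(W, 2), Mul(-13, z))) = Add(Mul(-8, Pow(W, 2)), Mul(104, z)))
Function('m')(J) = Add(Rational(-2, 3), Mul(Rational(1, 3), J))
Y = -238524 (Y = Add(Add(Mul(-8, Pow(184, 2)), Mul(104, 181)), Mul(-1, -13500)) = Add(Add(Mul(-8, 33856), 18824), 13500) = Add(Add(-270848, 18824), 13500) = Add(-252024, 13500) = -238524)
Pow(Add(Y, Function('m')(Function('a')(-5, 17))), -1) = Pow(Add(-238524, Add(Rational(-2, 3), Mul(Rational(1, 3), -5))), -1) = Pow(Add(-238524, Add(Rational(-2, 3), Rational(-5, 3))), -1) = Pow(Add(-238524, Rational(-7, 3)), -1) = Pow(Rational(-715579, 3), -1) = Rational(-3, 715579)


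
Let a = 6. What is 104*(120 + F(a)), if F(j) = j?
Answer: 13104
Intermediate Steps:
104*(120 + F(a)) = 104*(120 + 6) = 104*126 = 13104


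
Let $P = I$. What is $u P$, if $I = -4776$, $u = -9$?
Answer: $42984$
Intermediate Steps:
$P = -4776$
$u P = \left(-9\right) \left(-4776\right) = 42984$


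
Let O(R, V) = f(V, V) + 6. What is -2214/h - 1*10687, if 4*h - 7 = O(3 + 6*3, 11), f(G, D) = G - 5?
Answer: -211909/19 ≈ -11153.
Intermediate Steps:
f(G, D) = -5 + G
O(R, V) = 1 + V (O(R, V) = (-5 + V) + 6 = 1 + V)
h = 19/4 (h = 7/4 + (1 + 11)/4 = 7/4 + (¼)*12 = 7/4 + 3 = 19/4 ≈ 4.7500)
-2214/h - 1*10687 = -2214/19/4 - 1*10687 = -2214*4/19 - 10687 = -6*1476/19 - 10687 = -8856/19 - 10687 = -211909/19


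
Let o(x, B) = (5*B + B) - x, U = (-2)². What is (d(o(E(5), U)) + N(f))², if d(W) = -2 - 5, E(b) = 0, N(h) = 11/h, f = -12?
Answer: 9025/144 ≈ 62.674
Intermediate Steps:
U = 4
o(x, B) = -x + 6*B (o(x, B) = 6*B - x = -x + 6*B)
d(W) = -7
(d(o(E(5), U)) + N(f))² = (-7 + 11/(-12))² = (-7 + 11*(-1/12))² = (-7 - 11/12)² = (-95/12)² = 9025/144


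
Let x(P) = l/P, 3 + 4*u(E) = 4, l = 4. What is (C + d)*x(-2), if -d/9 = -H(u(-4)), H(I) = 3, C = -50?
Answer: 46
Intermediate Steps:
u(E) = 1/4 (u(E) = -3/4 + (1/4)*4 = -3/4 + 1 = 1/4)
x(P) = 4/P
d = 27 (d = -(-9)*3 = -9*(-3) = 27)
(C + d)*x(-2) = (-50 + 27)*(4/(-2)) = -92*(-1)/2 = -23*(-2) = 46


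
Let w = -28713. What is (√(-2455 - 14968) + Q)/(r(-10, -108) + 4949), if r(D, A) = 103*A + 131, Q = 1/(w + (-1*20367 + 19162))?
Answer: 1/180824392 - I*√17423/6044 ≈ 5.5302e-9 - 0.021839*I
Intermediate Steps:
Q = -1/29918 (Q = 1/(-28713 + (-1*20367 + 19162)) = 1/(-28713 + (-20367 + 19162)) = 1/(-28713 - 1205) = 1/(-29918) = -1/29918 ≈ -3.3425e-5)
r(D, A) = 131 + 103*A
(√(-2455 - 14968) + Q)/(r(-10, -108) + 4949) = (√(-2455 - 14968) - 1/29918)/((131 + 103*(-108)) + 4949) = (√(-17423) - 1/29918)/((131 - 11124) + 4949) = (I*√17423 - 1/29918)/(-10993 + 4949) = (-1/29918 + I*√17423)/(-6044) = (-1/29918 + I*√17423)*(-1/6044) = 1/180824392 - I*√17423/6044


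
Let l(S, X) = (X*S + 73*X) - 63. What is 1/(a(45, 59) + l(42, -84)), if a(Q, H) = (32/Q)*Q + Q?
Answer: -1/9646 ≈ -0.00010367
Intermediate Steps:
a(Q, H) = 32 + Q
l(S, X) = -63 + 73*X + S*X (l(S, X) = (S*X + 73*X) - 63 = (73*X + S*X) - 63 = -63 + 73*X + S*X)
1/(a(45, 59) + l(42, -84)) = 1/((32 + 45) + (-63 + 73*(-84) + 42*(-84))) = 1/(77 + (-63 - 6132 - 3528)) = 1/(77 - 9723) = 1/(-9646) = -1/9646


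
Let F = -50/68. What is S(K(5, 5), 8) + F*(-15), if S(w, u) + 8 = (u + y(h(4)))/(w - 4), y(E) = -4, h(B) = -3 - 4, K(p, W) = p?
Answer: 239/34 ≈ 7.0294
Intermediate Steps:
F = -25/34 (F = -50*1/68 = -25/34 ≈ -0.73529)
h(B) = -7
S(w, u) = -8 + (-4 + u)/(-4 + w) (S(w, u) = -8 + (u - 4)/(w - 4) = -8 + (-4 + u)/(-4 + w))
S(K(5, 5), 8) + F*(-15) = (28 + 8 - 8*5)/(-4 + 5) - 25/34*(-15) = (28 + 8 - 40)/1 + 375/34 = 1*(-4) + 375/34 = -4 + 375/34 = 239/34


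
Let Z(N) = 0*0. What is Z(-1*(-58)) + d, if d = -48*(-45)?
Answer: 2160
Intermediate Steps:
Z(N) = 0
d = 2160
Z(-1*(-58)) + d = 0 + 2160 = 2160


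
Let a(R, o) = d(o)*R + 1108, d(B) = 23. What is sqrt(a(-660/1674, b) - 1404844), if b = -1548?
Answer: I*sqrt(12140991094)/93 ≈ 1184.8*I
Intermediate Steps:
a(R, o) = 1108 + 23*R (a(R, o) = 23*R + 1108 = 1108 + 23*R)
sqrt(a(-660/1674, b) - 1404844) = sqrt((1108 + 23*(-660/1674)) - 1404844) = sqrt((1108 + 23*(-660*1/1674)) - 1404844) = sqrt((1108 + 23*(-110/279)) - 1404844) = sqrt((1108 - 2530/279) - 1404844) = sqrt(306602/279 - 1404844) = sqrt(-391644874/279) = I*sqrt(12140991094)/93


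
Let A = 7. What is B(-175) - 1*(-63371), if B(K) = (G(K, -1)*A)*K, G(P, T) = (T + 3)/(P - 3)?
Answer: 5641244/89 ≈ 63385.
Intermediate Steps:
G(P, T) = (3 + T)/(-3 + P)
B(K) = 14*K/(-3 + K) (B(K) = (((3 - 1)/(-3 + K))*7)*K = ((2/(-3 + K))*7)*K = (14/(-3 + K))*K = 14*K/(-3 + K))
B(-175) - 1*(-63371) = 14*(-175)/(-3 - 175) - 1*(-63371) = 14*(-175)/(-178) + 63371 = 14*(-175)*(-1/178) + 63371 = 1225/89 + 63371 = 5641244/89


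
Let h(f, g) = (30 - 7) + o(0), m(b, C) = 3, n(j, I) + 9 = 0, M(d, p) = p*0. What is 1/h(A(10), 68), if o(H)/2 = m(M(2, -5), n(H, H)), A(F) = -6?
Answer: 1/29 ≈ 0.034483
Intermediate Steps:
M(d, p) = 0
n(j, I) = -9 (n(j, I) = -9 + 0 = -9)
o(H) = 6 (o(H) = 2*3 = 6)
h(f, g) = 29 (h(f, g) = (30 - 7) + 6 = 23 + 6 = 29)
1/h(A(10), 68) = 1/29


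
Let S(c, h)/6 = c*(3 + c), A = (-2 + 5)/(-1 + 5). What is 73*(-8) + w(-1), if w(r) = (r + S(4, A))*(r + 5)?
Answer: 84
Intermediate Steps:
A = ¾ (A = 3/4 = 3*(¼) = ¾ ≈ 0.75000)
S(c, h) = 6*c*(3 + c) (S(c, h) = 6*(c*(3 + c)) = 6*c*(3 + c))
w(r) = (5 + r)*(168 + r) (w(r) = (r + 6*4*(3 + 4))*(r + 5) = (r + 6*4*7)*(5 + r) = (r + 168)*(5 + r) = (168 + r)*(5 + r) = (5 + r)*(168 + r))
73*(-8) + w(-1) = 73*(-8) + (840 + (-1)² + 173*(-1)) = -584 + (840 + 1 - 173) = -584 + 668 = 84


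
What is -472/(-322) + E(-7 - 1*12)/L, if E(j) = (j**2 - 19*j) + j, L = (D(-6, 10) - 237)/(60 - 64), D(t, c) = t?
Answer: 510080/39123 ≈ 13.038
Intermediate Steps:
L = 243/4 (L = (-6 - 237)/(60 - 64) = -243/(-4) = -243*(-1/4) = 243/4 ≈ 60.750)
E(j) = j**2 - 18*j
-472/(-322) + E(-7 - 1*12)/L = -472/(-322) + ((-7 - 1*12)*(-18 + (-7 - 1*12)))/(243/4) = -472*(-1/322) + ((-7 - 12)*(-18 + (-7 - 12)))*(4/243) = 236/161 - 19*(-18 - 19)*(4/243) = 236/161 - 19*(-37)*(4/243) = 236/161 + 703*(4/243) = 236/161 + 2812/243 = 510080/39123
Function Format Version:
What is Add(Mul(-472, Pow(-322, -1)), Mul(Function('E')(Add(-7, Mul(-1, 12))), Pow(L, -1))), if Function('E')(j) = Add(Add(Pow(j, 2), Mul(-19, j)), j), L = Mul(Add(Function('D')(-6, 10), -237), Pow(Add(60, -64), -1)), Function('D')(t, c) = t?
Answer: Rational(510080, 39123) ≈ 13.038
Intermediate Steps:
L = Rational(243, 4) (L = Mul(Add(-6, -237), Pow(Add(60, -64), -1)) = Mul(-243, Pow(-4, -1)) = Mul(-243, Rational(-1, 4)) = Rational(243, 4) ≈ 60.750)
Function('E')(j) = Add(Pow(j, 2), Mul(-18, j))
Add(Mul(-472, Pow(-322, -1)), Mul(Function('E')(Add(-7, Mul(-1, 12))), Pow(L, -1))) = Add(Mul(-472, Pow(-322, -1)), Mul(Mul(Add(-7, Mul(-1, 12)), Add(-18, Add(-7, Mul(-1, 12)))), Pow(Rational(243, 4), -1))) = Add(Mul(-472, Rational(-1, 322)), Mul(Mul(Add(-7, -12), Add(-18, Add(-7, -12))), Rational(4, 243))) = Add(Rational(236, 161), Mul(Mul(-19, Add(-18, -19)), Rational(4, 243))) = Add(Rational(236, 161), Mul(Mul(-19, -37), Rational(4, 243))) = Add(Rational(236, 161), Mul(703, Rational(4, 243))) = Add(Rational(236, 161), Rational(2812, 243)) = Rational(510080, 39123)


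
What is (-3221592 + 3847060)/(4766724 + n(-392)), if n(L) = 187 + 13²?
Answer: 156367/1191770 ≈ 0.13121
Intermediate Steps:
n(L) = 356 (n(L) = 187 + 169 = 356)
(-3221592 + 3847060)/(4766724 + n(-392)) = (-3221592 + 3847060)/(4766724 + 356) = 625468/4767080 = 625468*(1/4767080) = 156367/1191770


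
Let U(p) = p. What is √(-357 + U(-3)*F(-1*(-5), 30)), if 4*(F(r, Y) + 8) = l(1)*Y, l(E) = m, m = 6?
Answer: 6*I*√13 ≈ 21.633*I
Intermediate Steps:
l(E) = 6
F(r, Y) = -8 + 3*Y/2 (F(r, Y) = -8 + (6*Y)/4 = -8 + 3*Y/2)
√(-357 + U(-3)*F(-1*(-5), 30)) = √(-357 - 3*(-8 + (3/2)*30)) = √(-357 - 3*(-8 + 45)) = √(-357 - 3*37) = √(-357 - 111) = √(-468) = 6*I*√13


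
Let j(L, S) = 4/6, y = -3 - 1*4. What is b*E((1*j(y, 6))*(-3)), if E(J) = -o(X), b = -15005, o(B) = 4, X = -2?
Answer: 60020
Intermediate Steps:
y = -7 (y = -3 - 4 = -7)
j(L, S) = ⅔ (j(L, S) = 4*(⅙) = ⅔)
E(J) = -4 (E(J) = -1*4 = -4)
b*E((1*j(y, 6))*(-3)) = -15005*(-4) = 60020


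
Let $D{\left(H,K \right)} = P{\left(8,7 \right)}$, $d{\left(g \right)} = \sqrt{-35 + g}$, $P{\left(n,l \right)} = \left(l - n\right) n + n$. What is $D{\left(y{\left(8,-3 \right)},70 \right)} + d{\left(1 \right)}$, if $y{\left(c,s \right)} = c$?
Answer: $i \sqrt{34} \approx 5.8309 i$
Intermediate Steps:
$P{\left(n,l \right)} = n + n \left(l - n\right)$ ($P{\left(n,l \right)} = n \left(l - n\right) + n = n + n \left(l - n\right)$)
$D{\left(H,K \right)} = 0$ ($D{\left(H,K \right)} = 8 \left(1 + 7 - 8\right) = 8 \cdot 0 = 0$)
$D{\left(y{\left(8,-3 \right)},70 \right)} + d{\left(1 \right)} = 0 + \sqrt{-35 + 1} = 0 + \sqrt{-34} = 0 + i \sqrt{34} = i \sqrt{34}$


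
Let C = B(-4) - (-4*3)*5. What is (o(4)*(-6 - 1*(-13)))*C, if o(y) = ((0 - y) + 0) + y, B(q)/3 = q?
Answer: 0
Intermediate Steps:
B(q) = 3*q
o(y) = 0 (o(y) = (-y + 0) + y = -y + y = 0)
C = 48 (C = 3*(-4) - (-4*3)*5 = -12 - (-12)*5 = -12 - 1*(-60) = -12 + 60 = 48)
(o(4)*(-6 - 1*(-13)))*C = (0*(-6 - 1*(-13)))*48 = (0*(-6 + 13))*48 = (0*7)*48 = 0*48 = 0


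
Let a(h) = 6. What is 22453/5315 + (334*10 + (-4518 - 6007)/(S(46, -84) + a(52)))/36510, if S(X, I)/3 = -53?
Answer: 25639028653/5937949890 ≈ 4.3178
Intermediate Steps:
S(X, I) = -159 (S(X, I) = 3*(-53) = -159)
22453/5315 + (334*10 + (-4518 - 6007)/(S(46, -84) + a(52)))/36510 = 22453/5315 + (334*10 + (-4518 - 6007)/(-159 + 6))/36510 = 22453*(1/5315) + (3340 - 10525/(-153))*(1/36510) = 22453/5315 + (3340 - 10525*(-1/153))*(1/36510) = 22453/5315 + (3340 + 10525/153)*(1/36510) = 22453/5315 + (521545/153)*(1/36510) = 22453/5315 + 104309/1117206 = 25639028653/5937949890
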